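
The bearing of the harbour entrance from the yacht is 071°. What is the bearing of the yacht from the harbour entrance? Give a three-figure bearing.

Back-bearing = 071° + 180° = 251°.

251°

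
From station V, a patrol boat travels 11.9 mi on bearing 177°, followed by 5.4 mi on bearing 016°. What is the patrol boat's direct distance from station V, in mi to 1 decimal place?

Leg 1 (177°, 11.9 mi): east 11.9 sin 177° = 0.62, north 11.9 cos 177° = -11.88
Leg 2 (016°, 5.4 mi): east 5.4 sin 16° = 1.49, north 5.4 cos 16° = 5.19
Net: 2.11 east, -6.69 north. Distance = √((2.11)² + (-6.69)²) = 7.018 mi.

7.0 mi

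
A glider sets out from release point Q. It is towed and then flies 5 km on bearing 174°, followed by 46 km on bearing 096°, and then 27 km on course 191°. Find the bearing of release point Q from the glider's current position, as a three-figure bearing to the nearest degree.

Leg 1 (174°, 5 km): east 5 sin 174° = 0.52, north 5 cos 174° = -4.97
Leg 2 (096°, 46 km): east 46 sin 96° = 45.75, north 46 cos 96° = -4.81
Leg 3 (191°, 27 km): east 27 sin 191° = -5.15, north 27 cos 191° = -26.50
Net displacement: 41.12 east, -36.28 north. Direction back to start is (-41.12, 36.28): bearing = atan2(-41.12, 36.28) mod 360° = 311.43° ≈ 311°.

311°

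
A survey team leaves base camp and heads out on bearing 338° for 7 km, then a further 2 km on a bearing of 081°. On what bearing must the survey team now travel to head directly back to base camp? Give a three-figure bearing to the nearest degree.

Leg 1 (338°, 7 km): east 7 sin 338° = -2.62, north 7 cos 338° = 6.49
Leg 2 (081°, 2 km): east 2 sin 81° = 1.98, north 2 cos 81° = 0.31
Net displacement: -0.65 east, 6.80 north. Direction back to start is (0.65, -6.80): bearing = atan2(0.65, -6.80) mod 360° = 174.57° ≈ 175°.

175°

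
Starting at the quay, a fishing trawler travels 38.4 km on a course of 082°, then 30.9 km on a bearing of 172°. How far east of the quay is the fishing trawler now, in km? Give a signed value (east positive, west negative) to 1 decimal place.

Leg 1 (082°, 38.4 km): east 38.4 sin 82° = 38.03, north 38.4 cos 82° = 5.34
Leg 2 (172°, 30.9 km): east 30.9 sin 172° = 4.30, north 30.9 cos 172° = -30.60
Net east component: 42.33 km.

42.3 km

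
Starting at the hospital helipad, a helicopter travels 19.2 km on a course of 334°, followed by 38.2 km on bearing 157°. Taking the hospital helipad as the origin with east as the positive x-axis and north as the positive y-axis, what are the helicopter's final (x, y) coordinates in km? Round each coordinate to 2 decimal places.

Leg 1 (334°, 19.2 km): east 19.2 sin 334° = -8.42, north 19.2 cos 334° = 17.26
Leg 2 (157°, 38.2 km): east 38.2 sin 157° = 14.93, north 38.2 cos 157° = -35.16
Summing: 6.51 km east, -17.91 km north → (6.51, -17.91).

(6.51, -17.91)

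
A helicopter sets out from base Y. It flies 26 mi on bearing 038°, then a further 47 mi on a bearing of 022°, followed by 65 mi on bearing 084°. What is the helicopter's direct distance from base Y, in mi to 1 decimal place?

121.1 mi

Leg 1 (038°, 26 mi): east 26 sin 38° = 16.01, north 26 cos 38° = 20.49
Leg 2 (022°, 47 mi): east 47 sin 22° = 17.61, north 47 cos 22° = 43.58
Leg 3 (084°, 65 mi): east 65 sin 84° = 64.64, north 65 cos 84° = 6.79
Net: 98.26 east, 70.86 north. Distance = √((98.26)² + (70.86)²) = 121.143 mi.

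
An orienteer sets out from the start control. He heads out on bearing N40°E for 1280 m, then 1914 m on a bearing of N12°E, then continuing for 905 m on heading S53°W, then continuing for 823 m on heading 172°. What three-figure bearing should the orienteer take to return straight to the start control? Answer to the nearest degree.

Leg 1 (N40°E, 1280 m): east 1280 sin 40° = 822.77, north 1280 cos 40° = 980.54
Leg 2 (N12°E, 1914 m): east 1914 sin 12° = 397.94, north 1914 cos 12° = 1872.17
Leg 3 (S53°W, 905 m): east 905 sin 233° = -722.77, north 905 cos 233° = -544.64
Leg 4 (172°, 823 m): east 823 sin 172° = 114.54, north 823 cos 172° = -814.99
Net displacement: 612.49 east, 1493.08 north. Direction back to start is (-612.49, -1493.08): bearing = atan2(-612.49, -1493.08) mod 360° = 202.30° ≈ 202°.

202°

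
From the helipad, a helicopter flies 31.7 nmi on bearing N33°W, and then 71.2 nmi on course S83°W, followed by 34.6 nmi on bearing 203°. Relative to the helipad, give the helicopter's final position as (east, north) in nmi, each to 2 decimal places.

Leg 1 (N33°W, 31.7 nmi): east 31.7 sin 327° = -17.27, north 31.7 cos 327° = 26.59
Leg 2 (S83°W, 71.2 nmi): east 71.2 sin 263° = -70.67, north 71.2 cos 263° = -8.68
Leg 3 (203°, 34.6 nmi): east 34.6 sin 203° = -13.52, north 34.6 cos 203° = -31.85
Summing: -101.45 nmi east, -13.94 nmi north → (-101.45, -13.94).

(-101.45, -13.94)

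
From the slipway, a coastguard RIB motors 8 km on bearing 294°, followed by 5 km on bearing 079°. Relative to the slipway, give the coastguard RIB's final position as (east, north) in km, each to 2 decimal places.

(-2.40, 4.21)

Leg 1 (294°, 8 km): east 8 sin 294° = -7.31, north 8 cos 294° = 3.25
Leg 2 (079°, 5 km): east 5 sin 79° = 4.91, north 5 cos 79° = 0.95
Summing: -2.40 km east, 4.21 km north → (-2.40, 4.21).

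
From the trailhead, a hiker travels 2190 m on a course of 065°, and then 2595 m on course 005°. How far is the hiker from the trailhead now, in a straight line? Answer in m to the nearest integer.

4149 m

Leg 1 (065°, 2190 m): east 2190 sin 65° = 1984.81, north 2190 cos 65° = 925.53
Leg 2 (005°, 2595 m): east 2595 sin 5° = 226.17, north 2595 cos 5° = 2585.13
Net: 2210.98 east, 3510.66 north. Distance = √((2210.98)² + (3510.66)²) = 4148.876 m.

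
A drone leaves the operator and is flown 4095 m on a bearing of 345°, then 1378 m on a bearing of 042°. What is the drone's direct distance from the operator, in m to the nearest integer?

Leg 1 (345°, 4095 m): east 4095 sin 345° = -1059.86, north 4095 cos 345° = 3955.47
Leg 2 (042°, 1378 m): east 1378 sin 42° = 922.06, north 1378 cos 42° = 1024.05
Net: -137.80 east, 4979.52 north. Distance = √((-137.80)² + (4979.52)²) = 4981.426 m.

4981 m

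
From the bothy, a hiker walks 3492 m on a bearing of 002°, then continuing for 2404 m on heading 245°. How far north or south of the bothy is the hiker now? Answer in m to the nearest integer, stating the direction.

2474 m north

Leg 1 (002°, 3492 m): east 3492 sin 2° = 121.87, north 3492 cos 2° = 3489.87
Leg 2 (245°, 2404 m): east 2404 sin 245° = -2178.76, north 2404 cos 245° = -1015.97
Net north component: 2473.90 m.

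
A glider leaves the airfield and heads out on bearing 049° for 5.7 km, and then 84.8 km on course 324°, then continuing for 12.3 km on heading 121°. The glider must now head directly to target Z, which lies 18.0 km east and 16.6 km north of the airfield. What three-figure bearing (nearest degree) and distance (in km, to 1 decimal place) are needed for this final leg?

Leg 1 (049°, 5.7 km): east 5.7 sin 49° = 4.30, north 5.7 cos 49° = 3.74
Leg 2 (324°, 84.8 km): east 84.8 sin 324° = -49.84, north 84.8 cos 324° = 68.60
Leg 3 (121°, 12.3 km): east 12.3 sin 121° = 10.54, north 12.3 cos 121° = -6.33
Current position: (-35.00, 66.01). Target: (18.0, 16.6). Remaining: Δeast = 53.00, Δnorth = -49.41.
Bearing = atan2(53.00, -49.41) mod 360° = 132.99°; distance = √((53.00)² + (-49.41)²) = 72.458 km.

133°, 72.5 km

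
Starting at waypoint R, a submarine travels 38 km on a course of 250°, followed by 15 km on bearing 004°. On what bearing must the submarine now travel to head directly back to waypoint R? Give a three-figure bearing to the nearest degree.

093°

Leg 1 (250°, 38 km): east 38 sin 250° = -35.71, north 38 cos 250° = -13.00
Leg 2 (004°, 15 km): east 15 sin 4° = 1.05, north 15 cos 4° = 14.96
Net displacement: -34.66 east, 1.97 north. Direction back to start is (34.66, -1.97): bearing = atan2(34.66, -1.97) mod 360° = 93.25° ≈ 093°.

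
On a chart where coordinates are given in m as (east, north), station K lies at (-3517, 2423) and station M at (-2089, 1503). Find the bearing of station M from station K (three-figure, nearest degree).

123°

Δeast = -2089 − -3517 = 1428.00; Δnorth = 1503 − 2423 = -920.00.
Bearing = atan2(Δeast, Δnorth) mod 360° = 122.79° ≈ 123°.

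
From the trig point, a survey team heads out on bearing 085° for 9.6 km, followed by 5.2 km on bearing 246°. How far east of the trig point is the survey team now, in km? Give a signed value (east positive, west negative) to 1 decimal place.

Leg 1 (085°, 9.6 km): east 9.6 sin 85° = 9.56, north 9.6 cos 85° = 0.84
Leg 2 (246°, 5.2 km): east 5.2 sin 246° = -4.75, north 5.2 cos 246° = -2.12
Net east component: 4.81 km.

4.8 km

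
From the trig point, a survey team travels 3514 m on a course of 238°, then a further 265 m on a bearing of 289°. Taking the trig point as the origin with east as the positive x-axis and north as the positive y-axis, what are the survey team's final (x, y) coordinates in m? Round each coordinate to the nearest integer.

Leg 1 (238°, 3514 m): east 3514 sin 238° = -2980.04, north 3514 cos 238° = -1862.14
Leg 2 (289°, 265 m): east 265 sin 289° = -250.56, north 265 cos 289° = 86.28
Summing: -3230.60 m east, -1775.86 m north → (-3231, -1776).

(-3231, -1776)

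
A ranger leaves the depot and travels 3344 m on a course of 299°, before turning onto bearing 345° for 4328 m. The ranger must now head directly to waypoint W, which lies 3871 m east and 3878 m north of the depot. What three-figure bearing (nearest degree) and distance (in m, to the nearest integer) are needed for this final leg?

104°, 8146 m

Leg 1 (299°, 3344 m): east 3344 sin 299° = -2924.73, north 3344 cos 299° = 1621.20
Leg 2 (345°, 4328 m): east 4328 sin 345° = -1120.17, north 4328 cos 345° = 4180.53
Current position: (-4044.90, 5801.73). Target: (3871, 3878). Remaining: Δeast = 7915.90, Δnorth = -1923.73.
Bearing = atan2(7915.90, -1923.73) mod 360° = 103.66°; distance = √((7915.90)² + (-1923.73)²) = 8146.298 m.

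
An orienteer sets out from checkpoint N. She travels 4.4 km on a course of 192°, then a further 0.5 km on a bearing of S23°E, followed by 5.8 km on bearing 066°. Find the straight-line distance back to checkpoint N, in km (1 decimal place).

Leg 1 (192°, 4.4 km): east 4.4 sin 192° = -0.91, north 4.4 cos 192° = -4.30
Leg 2 (S23°E, 0.5 km): east 0.5 sin 157° = 0.20, north 0.5 cos 157° = -0.46
Leg 3 (066°, 5.8 km): east 5.8 sin 66° = 5.30, north 5.8 cos 66° = 2.36
Net: 4.58 east, -2.41 north. Distance = √((4.58)² + (-2.41)²) = 5.172 km.

5.2 km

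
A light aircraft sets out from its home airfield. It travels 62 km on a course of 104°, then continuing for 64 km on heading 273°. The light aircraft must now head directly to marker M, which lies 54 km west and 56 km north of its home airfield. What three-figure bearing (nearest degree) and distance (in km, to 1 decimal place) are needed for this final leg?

323°, 84.3 km

Leg 1 (104°, 62 km): east 62 sin 104° = 60.16, north 62 cos 104° = -15.00
Leg 2 (273°, 64 km): east 64 sin 273° = -63.91, north 64 cos 273° = 3.35
Current position: (-3.75, -11.65). Target: (-54, 56). Remaining: Δeast = -50.25, Δnorth = 67.65.
Bearing = atan2(-50.25, 67.65) mod 360° = 323.40°; distance = √((-50.25)² + (67.65)²) = 84.268 km.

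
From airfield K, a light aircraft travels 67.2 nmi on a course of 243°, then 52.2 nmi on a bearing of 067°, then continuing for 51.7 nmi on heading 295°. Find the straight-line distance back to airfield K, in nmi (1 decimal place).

59.8 nmi

Leg 1 (243°, 67.2 nmi): east 67.2 sin 243° = -59.88, north 67.2 cos 243° = -30.51
Leg 2 (067°, 52.2 nmi): east 52.2 sin 67° = 48.05, north 52.2 cos 67° = 20.40
Leg 3 (295°, 51.7 nmi): east 51.7 sin 295° = -46.86, north 51.7 cos 295° = 21.85
Net: -58.68 east, 11.74 north. Distance = √((-58.68)² + (11.74)²) = 59.844 nmi.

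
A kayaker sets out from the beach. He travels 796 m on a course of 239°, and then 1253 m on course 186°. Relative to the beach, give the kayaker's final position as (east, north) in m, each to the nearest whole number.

Leg 1 (239°, 796 m): east 796 sin 239° = -682.31, north 796 cos 239° = -409.97
Leg 2 (186°, 1253 m): east 1253 sin 186° = -130.97, north 1253 cos 186° = -1246.14
Summing: -813.28 m east, -1656.11 m north → (-813, -1656).

(-813, -1656)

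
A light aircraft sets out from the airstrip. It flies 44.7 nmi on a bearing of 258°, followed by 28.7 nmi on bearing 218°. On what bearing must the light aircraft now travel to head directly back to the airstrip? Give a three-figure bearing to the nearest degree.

Leg 1 (258°, 44.7 nmi): east 44.7 sin 258° = -43.72, north 44.7 cos 258° = -9.29
Leg 2 (218°, 28.7 nmi): east 28.7 sin 218° = -17.67, north 28.7 cos 218° = -22.62
Net displacement: -61.39 east, -31.91 north. Direction back to start is (61.39, 31.91): bearing = atan2(61.39, 31.91) mod 360° = 62.54° ≈ 063°.

063°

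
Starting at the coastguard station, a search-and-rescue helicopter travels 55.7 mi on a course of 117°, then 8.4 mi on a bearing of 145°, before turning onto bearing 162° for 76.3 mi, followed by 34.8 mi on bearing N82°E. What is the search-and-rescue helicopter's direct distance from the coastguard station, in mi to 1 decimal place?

Leg 1 (117°, 55.7 mi): east 55.7 sin 117° = 49.63, north 55.7 cos 117° = -25.29
Leg 2 (145°, 8.4 mi): east 8.4 sin 145° = 4.82, north 8.4 cos 145° = -6.88
Leg 3 (162°, 76.3 mi): east 76.3 sin 162° = 23.58, north 76.3 cos 162° = -72.57
Leg 4 (N82°E, 34.8 mi): east 34.8 sin 82° = 34.46, north 34.8 cos 82° = 4.84
Net: 112.49 east, -99.89 north. Distance = √((112.49)² + (-99.89)²) = 150.437 mi.

150.4 mi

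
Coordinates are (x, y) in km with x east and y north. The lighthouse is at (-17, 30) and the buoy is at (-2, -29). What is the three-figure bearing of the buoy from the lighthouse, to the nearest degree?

Δeast = -2 − -17 = 15.00; Δnorth = -29 − 30 = -59.00.
Bearing = atan2(Δeast, Δnorth) mod 360° = 165.74° ≈ 166°.

166°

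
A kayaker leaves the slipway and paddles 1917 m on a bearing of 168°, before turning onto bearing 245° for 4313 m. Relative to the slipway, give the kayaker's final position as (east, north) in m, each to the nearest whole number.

(-3510, -3698)

Leg 1 (168°, 1917 m): east 1917 sin 168° = 398.57, north 1917 cos 168° = -1875.11
Leg 2 (245°, 4313 m): east 4313 sin 245° = -3908.91, north 4313 cos 245° = -1822.75
Summing: -3510.34 m east, -3697.86 m north → (-3510, -3698).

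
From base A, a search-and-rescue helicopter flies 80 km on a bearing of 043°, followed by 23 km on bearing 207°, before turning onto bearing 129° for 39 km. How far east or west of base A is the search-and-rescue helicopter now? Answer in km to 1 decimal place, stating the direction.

Leg 1 (043°, 80 km): east 80 sin 43° = 54.56, north 80 cos 43° = 58.51
Leg 2 (207°, 23 km): east 23 sin 207° = -10.44, north 23 cos 207° = -20.49
Leg 3 (129°, 39 km): east 39 sin 129° = 30.31, north 39 cos 129° = -24.54
Net east component: 74.43 km.

74.4 km east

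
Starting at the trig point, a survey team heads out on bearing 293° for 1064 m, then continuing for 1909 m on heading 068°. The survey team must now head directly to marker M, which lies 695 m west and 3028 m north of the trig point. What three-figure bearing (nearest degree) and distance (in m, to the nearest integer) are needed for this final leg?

Leg 1 (293°, 1064 m): east 1064 sin 293° = -979.42, north 1064 cos 293° = 415.74
Leg 2 (068°, 1909 m): east 1909 sin 68° = 1769.99, north 1909 cos 68° = 715.12
Current position: (790.58, 1130.86). Target: (-695, 3028). Remaining: Δeast = -1485.58, Δnorth = 1897.14.
Bearing = atan2(-1485.58, 1897.14) mod 360° = 321.94°; distance = √((-1485.58)² + (1897.14)²) = 2409.579 m.

322°, 2410 m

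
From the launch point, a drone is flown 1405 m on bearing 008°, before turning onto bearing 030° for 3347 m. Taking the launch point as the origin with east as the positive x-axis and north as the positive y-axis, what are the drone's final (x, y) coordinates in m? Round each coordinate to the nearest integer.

Leg 1 (008°, 1405 m): east 1405 sin 8° = 195.54, north 1405 cos 8° = 1391.33
Leg 2 (030°, 3347 m): east 3347 sin 30° = 1673.50, north 3347 cos 30° = 2898.59
Summing: 1869.04 m east, 4289.91 m north → (1869, 4290).

(1869, 4290)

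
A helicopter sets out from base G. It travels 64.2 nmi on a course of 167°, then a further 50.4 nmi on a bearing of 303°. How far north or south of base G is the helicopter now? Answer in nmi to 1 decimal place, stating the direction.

35.1 nmi south

Leg 1 (167°, 64.2 nmi): east 64.2 sin 167° = 14.44, north 64.2 cos 167° = -62.55
Leg 2 (303°, 50.4 nmi): east 50.4 sin 303° = -42.27, north 50.4 cos 303° = 27.45
Net north component: -35.10 nmi.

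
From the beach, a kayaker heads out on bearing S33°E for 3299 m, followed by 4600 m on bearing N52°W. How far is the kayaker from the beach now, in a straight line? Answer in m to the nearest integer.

Leg 1 (S33°E, 3299 m): east 3299 sin 147° = 1796.76, north 3299 cos 147° = -2766.77
Leg 2 (N52°W, 4600 m): east 4600 sin 308° = -3624.85, north 4600 cos 308° = 2832.04
Net: -1828.09 east, 65.27 north. Distance = √((-1828.09)² + (65.27)²) = 1829.250 m.

1829 m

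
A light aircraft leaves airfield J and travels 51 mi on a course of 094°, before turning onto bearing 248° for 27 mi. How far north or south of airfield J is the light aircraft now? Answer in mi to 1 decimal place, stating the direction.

Leg 1 (094°, 51 mi): east 51 sin 94° = 50.88, north 51 cos 94° = -3.56
Leg 2 (248°, 27 mi): east 27 sin 248° = -25.03, north 27 cos 248° = -10.11
Net north component: -13.67 mi.

13.7 mi south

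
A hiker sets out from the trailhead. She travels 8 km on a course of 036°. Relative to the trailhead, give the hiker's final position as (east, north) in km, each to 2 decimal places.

(4.70, 6.47)

Leg 1 (036°, 8 km): east 8 sin 36° = 4.70, north 8 cos 36° = 6.47
Summing: 4.70 km east, 6.47 km north → (4.70, 6.47).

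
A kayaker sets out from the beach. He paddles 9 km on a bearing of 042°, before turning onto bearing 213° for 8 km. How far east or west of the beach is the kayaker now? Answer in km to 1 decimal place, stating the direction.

1.7 km east

Leg 1 (042°, 9 km): east 9 sin 42° = 6.02, north 9 cos 42° = 6.69
Leg 2 (213°, 8 km): east 8 sin 213° = -4.36, north 8 cos 213° = -6.71
Net east component: 1.67 km.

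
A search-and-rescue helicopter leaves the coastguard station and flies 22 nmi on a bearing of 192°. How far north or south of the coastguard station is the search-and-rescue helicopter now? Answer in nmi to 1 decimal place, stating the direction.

21.5 nmi south

Leg 1 (192°, 22 nmi): east 22 sin 192° = -4.57, north 22 cos 192° = -21.52
Net north component: -21.52 nmi.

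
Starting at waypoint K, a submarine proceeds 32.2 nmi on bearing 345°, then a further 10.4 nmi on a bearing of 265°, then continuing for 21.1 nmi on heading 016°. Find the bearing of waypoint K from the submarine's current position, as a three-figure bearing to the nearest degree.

Leg 1 (345°, 32.2 nmi): east 32.2 sin 345° = -8.33, north 32.2 cos 345° = 31.10
Leg 2 (265°, 10.4 nmi): east 10.4 sin 265° = -10.36, north 10.4 cos 265° = -0.91
Leg 3 (016°, 21.1 nmi): east 21.1 sin 16° = 5.82, north 21.1 cos 16° = 20.28
Net displacement: -12.88 east, 50.48 north. Direction back to start is (12.88, -50.48): bearing = atan2(12.88, -50.48) mod 360° = 165.69° ≈ 166°.

166°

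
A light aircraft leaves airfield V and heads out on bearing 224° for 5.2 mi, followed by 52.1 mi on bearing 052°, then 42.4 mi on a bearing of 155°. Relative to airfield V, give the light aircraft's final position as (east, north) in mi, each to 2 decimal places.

(55.36, -10.09)

Leg 1 (224°, 5.2 mi): east 5.2 sin 224° = -3.61, north 5.2 cos 224° = -3.74
Leg 2 (052°, 52.1 mi): east 52.1 sin 52° = 41.06, north 52.1 cos 52° = 32.08
Leg 3 (155°, 42.4 mi): east 42.4 sin 155° = 17.92, north 42.4 cos 155° = -38.43
Summing: 55.36 mi east, -10.09 mi north → (55.36, -10.09).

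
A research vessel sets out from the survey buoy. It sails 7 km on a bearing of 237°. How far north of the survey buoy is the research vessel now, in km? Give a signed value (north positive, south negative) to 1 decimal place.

-3.8 km

Leg 1 (237°, 7 km): east 7 sin 237° = -5.87, north 7 cos 237° = -3.81
Net north component: -3.81 km.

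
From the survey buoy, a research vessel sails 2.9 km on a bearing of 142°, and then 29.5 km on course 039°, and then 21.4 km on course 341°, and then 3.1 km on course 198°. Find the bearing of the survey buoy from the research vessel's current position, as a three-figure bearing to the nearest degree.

198°

Leg 1 (142°, 2.9 km): east 2.9 sin 142° = 1.79, north 2.9 cos 142° = -2.29
Leg 2 (039°, 29.5 km): east 29.5 sin 39° = 18.56, north 29.5 cos 39° = 22.93
Leg 3 (341°, 21.4 km): east 21.4 sin 341° = -6.97, north 21.4 cos 341° = 20.23
Leg 4 (198°, 3.1 km): east 3.1 sin 198° = -0.96, north 3.1 cos 198° = -2.95
Net displacement: 12.43 east, 37.93 north. Direction back to start is (-12.43, -37.93): bearing = atan2(-12.43, -37.93) mod 360° = 198.14° ≈ 198°.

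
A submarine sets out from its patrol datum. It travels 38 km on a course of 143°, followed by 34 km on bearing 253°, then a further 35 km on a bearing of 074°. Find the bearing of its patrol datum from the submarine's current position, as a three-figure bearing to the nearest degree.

Leg 1 (143°, 38 km): east 38 sin 143° = 22.87, north 38 cos 143° = -30.35
Leg 2 (253°, 34 km): east 34 sin 253° = -32.51, north 34 cos 253° = -9.94
Leg 3 (074°, 35 km): east 35 sin 74° = 33.64, north 35 cos 74° = 9.65
Net displacement: 24.00 east, -30.64 north. Direction back to start is (-24.00, 30.64): bearing = atan2(-24.00, 30.64) mod 360° = 321.93° ≈ 322°.

322°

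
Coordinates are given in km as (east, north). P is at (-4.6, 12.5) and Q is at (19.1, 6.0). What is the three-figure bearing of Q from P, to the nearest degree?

Δeast = 19.1 − -4.6 = 23.70; Δnorth = 6.0 − 12.5 = -6.50.
Bearing = atan2(Δeast, Δnorth) mod 360° = 105.34° ≈ 105°.

105°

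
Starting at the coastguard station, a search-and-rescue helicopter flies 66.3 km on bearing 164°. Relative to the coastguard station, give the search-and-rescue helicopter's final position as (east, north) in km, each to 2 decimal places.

(18.27, -63.73)

Leg 1 (164°, 66.3 km): east 66.3 sin 164° = 18.27, north 66.3 cos 164° = -63.73
Summing: 18.27 km east, -63.73 km north → (18.27, -63.73).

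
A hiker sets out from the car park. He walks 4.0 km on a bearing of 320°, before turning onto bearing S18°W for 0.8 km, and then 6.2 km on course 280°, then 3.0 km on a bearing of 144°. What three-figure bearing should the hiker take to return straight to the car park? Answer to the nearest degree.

098°

Leg 1 (320°, 4.0 km): east 4.0 sin 320° = -2.57, north 4.0 cos 320° = 3.06
Leg 2 (S18°W, 0.8 km): east 0.8 sin 198° = -0.25, north 0.8 cos 198° = -0.76
Leg 3 (280°, 6.2 km): east 6.2 sin 280° = -6.11, north 6.2 cos 280° = 1.08
Leg 4 (144°, 3.0 km): east 3.0 sin 144° = 1.76, north 3.0 cos 144° = -2.43
Net displacement: -7.16 east, 0.95 north. Direction back to start is (7.16, -0.95): bearing = atan2(7.16, -0.95) mod 360° = 97.58° ≈ 098°.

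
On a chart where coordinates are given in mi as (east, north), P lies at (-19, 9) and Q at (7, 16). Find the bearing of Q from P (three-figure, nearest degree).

075°

Δeast = 7 − -19 = 26.00; Δnorth = 16 − 9 = 7.00.
Bearing = atan2(Δeast, Δnorth) mod 360° = 74.93° ≈ 075°.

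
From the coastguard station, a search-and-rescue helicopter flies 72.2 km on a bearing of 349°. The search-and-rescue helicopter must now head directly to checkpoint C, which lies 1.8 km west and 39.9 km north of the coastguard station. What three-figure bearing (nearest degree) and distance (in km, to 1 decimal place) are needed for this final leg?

159°, 33.2 km

Leg 1 (349°, 72.2 km): east 72.2 sin 349° = -13.78, north 72.2 cos 349° = 70.87
Current position: (-13.78, 70.87). Target: (-1.8, 39.9). Remaining: Δeast = 11.98, Δnorth = -30.97.
Bearing = atan2(11.98, -30.97) mod 360° = 158.86°; distance = √((11.98)² + (-30.97)²) = 33.208 km.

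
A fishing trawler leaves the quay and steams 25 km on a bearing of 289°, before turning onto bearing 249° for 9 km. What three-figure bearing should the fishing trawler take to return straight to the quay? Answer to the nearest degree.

Leg 1 (289°, 25 km): east 25 sin 289° = -23.64, north 25 cos 289° = 8.14
Leg 2 (249°, 9 km): east 9 sin 249° = -8.40, north 9 cos 249° = -3.23
Net displacement: -32.04 east, 4.91 north. Direction back to start is (32.04, -4.91): bearing = atan2(32.04, -4.91) mod 360° = 98.72° ≈ 099°.

099°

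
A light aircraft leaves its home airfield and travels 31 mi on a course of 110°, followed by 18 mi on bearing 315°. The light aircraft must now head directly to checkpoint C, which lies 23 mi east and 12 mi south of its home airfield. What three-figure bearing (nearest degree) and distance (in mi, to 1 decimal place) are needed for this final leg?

155°, 15.6 mi

Leg 1 (110°, 31 mi): east 31 sin 110° = 29.13, north 31 cos 110° = -10.60
Leg 2 (315°, 18 mi): east 18 sin 315° = -12.73, north 18 cos 315° = 12.73
Current position: (16.40, 2.13). Target: (23, -12). Remaining: Δeast = 6.60, Δnorth = -14.13.
Bearing = atan2(6.60, -14.13) mod 360° = 154.96°; distance = √((6.60)² + (-14.13)²) = 15.590 mi.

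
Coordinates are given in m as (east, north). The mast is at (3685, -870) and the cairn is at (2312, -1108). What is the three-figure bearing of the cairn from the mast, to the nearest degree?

Δeast = 2312 − 3685 = -1373.00; Δnorth = -1108 − -870 = -238.00.
Bearing = atan2(Δeast, Δnorth) mod 360° = 260.17° ≈ 260°.

260°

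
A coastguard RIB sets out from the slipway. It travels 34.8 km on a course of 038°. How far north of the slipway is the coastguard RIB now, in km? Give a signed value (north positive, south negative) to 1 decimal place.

Leg 1 (038°, 34.8 km): east 34.8 sin 38° = 21.43, north 34.8 cos 38° = 27.42
Net north component: 27.42 km.

27.4 km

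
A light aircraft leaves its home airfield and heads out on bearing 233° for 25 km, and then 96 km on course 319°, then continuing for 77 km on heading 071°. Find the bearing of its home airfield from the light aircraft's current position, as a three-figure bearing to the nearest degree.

Leg 1 (233°, 25 km): east 25 sin 233° = -19.97, north 25 cos 233° = -15.05
Leg 2 (319°, 96 km): east 96 sin 319° = -62.98, north 96 cos 319° = 72.45
Leg 3 (071°, 77 km): east 77 sin 71° = 72.80, north 77 cos 71° = 25.07
Net displacement: -10.14 east, 82.48 north. Direction back to start is (10.14, -82.48): bearing = atan2(10.14, -82.48) mod 360° = 172.99° ≈ 173°.

173°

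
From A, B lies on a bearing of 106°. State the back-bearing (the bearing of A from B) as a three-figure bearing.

286°

Back-bearing = 106° + 180° = 286°.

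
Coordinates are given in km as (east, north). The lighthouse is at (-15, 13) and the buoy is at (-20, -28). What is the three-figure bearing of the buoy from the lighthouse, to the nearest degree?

187°

Δeast = -20 − -15 = -5.00; Δnorth = -28 − 13 = -41.00.
Bearing = atan2(Δeast, Δnorth) mod 360° = 186.95° ≈ 187°.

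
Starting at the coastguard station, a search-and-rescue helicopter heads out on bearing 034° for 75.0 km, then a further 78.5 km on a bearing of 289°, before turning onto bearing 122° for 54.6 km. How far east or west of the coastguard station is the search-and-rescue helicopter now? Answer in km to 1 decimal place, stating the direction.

Leg 1 (034°, 75.0 km): east 75.0 sin 34° = 41.94, north 75.0 cos 34° = 62.18
Leg 2 (289°, 78.5 km): east 78.5 sin 289° = -74.22, north 78.5 cos 289° = 25.56
Leg 3 (122°, 54.6 km): east 54.6 sin 122° = 46.30, north 54.6 cos 122° = -28.93
Net east component: 14.02 km.

14.0 km east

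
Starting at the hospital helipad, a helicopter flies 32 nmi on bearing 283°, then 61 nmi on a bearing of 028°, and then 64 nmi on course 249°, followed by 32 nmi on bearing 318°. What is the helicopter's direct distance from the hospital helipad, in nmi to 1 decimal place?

Leg 1 (283°, 32 nmi): east 32 sin 283° = -31.18, north 32 cos 283° = 7.20
Leg 2 (028°, 61 nmi): east 61 sin 28° = 28.64, north 61 cos 28° = 53.86
Leg 3 (249°, 64 nmi): east 64 sin 249° = -59.75, north 64 cos 249° = -22.94
Leg 4 (318°, 32 nmi): east 32 sin 318° = -21.41, north 32 cos 318° = 23.78
Net: -83.70 east, 61.90 north. Distance = √((-83.70)² + (61.90)²) = 104.107 nmi.

104.1 nmi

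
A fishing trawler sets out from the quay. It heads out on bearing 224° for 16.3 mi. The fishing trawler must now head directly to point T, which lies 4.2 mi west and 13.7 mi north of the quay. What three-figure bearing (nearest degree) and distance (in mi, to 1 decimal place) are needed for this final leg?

016°, 26.4 mi

Leg 1 (224°, 16.3 mi): east 16.3 sin 224° = -11.32, north 16.3 cos 224° = -11.73
Current position: (-11.32, -11.73). Target: (-4.2, 13.7). Remaining: Δeast = 7.12, Δnorth = 25.43.
Bearing = atan2(7.12, 25.43) mod 360° = 15.65°; distance = √((7.12)² + (25.43)²) = 26.404 mi.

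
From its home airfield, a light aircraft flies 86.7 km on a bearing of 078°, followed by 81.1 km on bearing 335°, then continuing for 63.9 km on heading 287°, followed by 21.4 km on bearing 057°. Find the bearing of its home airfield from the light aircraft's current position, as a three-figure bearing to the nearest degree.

183°

Leg 1 (078°, 86.7 km): east 86.7 sin 78° = 84.81, north 86.7 cos 78° = 18.03
Leg 2 (335°, 81.1 km): east 81.1 sin 335° = -34.27, north 81.1 cos 335° = 73.50
Leg 3 (287°, 63.9 km): east 63.9 sin 287° = -61.11, north 63.9 cos 287° = 18.68
Leg 4 (057°, 21.4 km): east 21.4 sin 57° = 17.95, north 21.4 cos 57° = 11.66
Net displacement: 7.37 east, 121.87 north. Direction back to start is (-7.37, -121.87): bearing = atan2(-7.37, -121.87) mod 360° = 183.46° ≈ 183°.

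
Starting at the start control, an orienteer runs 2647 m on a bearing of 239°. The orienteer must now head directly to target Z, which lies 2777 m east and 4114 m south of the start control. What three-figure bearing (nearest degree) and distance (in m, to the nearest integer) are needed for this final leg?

119°, 5747 m

Leg 1 (239°, 2647 m): east 2647 sin 239° = -2268.92, north 2647 cos 239° = -1363.31
Current position: (-2268.92, -1363.31). Target: (2777, -4114). Remaining: Δeast = 5045.92, Δnorth = -2750.69.
Bearing = atan2(5045.92, -2750.69) mod 360° = 118.60°; distance = √((5045.92)² + (-2750.69)²) = 5746.968 m.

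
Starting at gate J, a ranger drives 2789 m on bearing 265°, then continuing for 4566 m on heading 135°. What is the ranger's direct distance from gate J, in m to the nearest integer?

3501 m

Leg 1 (265°, 2789 m): east 2789 sin 265° = -2778.39, north 2789 cos 265° = -243.08
Leg 2 (135°, 4566 m): east 4566 sin 135° = 3228.65, north 4566 cos 135° = -3228.65
Net: 450.26 east, -3471.73 north. Distance = √((450.26)² + (-3471.73)²) = 3500.803 m.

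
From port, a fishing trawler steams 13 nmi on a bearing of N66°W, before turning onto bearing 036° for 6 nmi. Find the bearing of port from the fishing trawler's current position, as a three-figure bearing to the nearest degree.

Leg 1 (N66°W, 13 nmi): east 13 sin 294° = -11.88, north 13 cos 294° = 5.29
Leg 2 (036°, 6 nmi): east 6 sin 36° = 3.53, north 6 cos 36° = 4.85
Net displacement: -8.35 east, 10.14 north. Direction back to start is (8.35, -10.14): bearing = atan2(8.35, -10.14) mod 360° = 140.54° ≈ 141°.

141°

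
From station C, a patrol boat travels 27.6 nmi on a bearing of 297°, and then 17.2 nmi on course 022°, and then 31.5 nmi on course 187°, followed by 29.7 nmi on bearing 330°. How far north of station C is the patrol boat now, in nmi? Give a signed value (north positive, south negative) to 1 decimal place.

22.9 nmi

Leg 1 (297°, 27.6 nmi): east 27.6 sin 297° = -24.59, north 27.6 cos 297° = 12.53
Leg 2 (022°, 17.2 nmi): east 17.2 sin 22° = 6.44, north 17.2 cos 22° = 15.95
Leg 3 (187°, 31.5 nmi): east 31.5 sin 187° = -3.84, north 31.5 cos 187° = -31.27
Leg 4 (330°, 29.7 nmi): east 29.7 sin 330° = -14.85, north 29.7 cos 330° = 25.72
Net north component: 22.93 nmi.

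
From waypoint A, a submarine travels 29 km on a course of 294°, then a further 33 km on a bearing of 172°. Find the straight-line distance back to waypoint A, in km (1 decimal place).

30.3 km

Leg 1 (294°, 29 km): east 29 sin 294° = -26.49, north 29 cos 294° = 11.80
Leg 2 (172°, 33 km): east 33 sin 172° = 4.59, north 33 cos 172° = -32.68
Net: -21.90 east, -20.88 north. Distance = √((-21.90)² + (-20.88)²) = 30.261 km.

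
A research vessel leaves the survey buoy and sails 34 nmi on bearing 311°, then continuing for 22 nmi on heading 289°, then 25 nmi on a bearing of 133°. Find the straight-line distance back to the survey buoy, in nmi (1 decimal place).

Leg 1 (311°, 34 nmi): east 34 sin 311° = -25.66, north 34 cos 311° = 22.31
Leg 2 (289°, 22 nmi): east 22 sin 289° = -20.80, north 22 cos 289° = 7.16
Leg 3 (133°, 25 nmi): east 25 sin 133° = 18.28, north 25 cos 133° = -17.05
Net: -28.18 east, 12.42 north. Distance = √((-28.18)² + (12.42)²) = 30.793 nmi.

30.8 nmi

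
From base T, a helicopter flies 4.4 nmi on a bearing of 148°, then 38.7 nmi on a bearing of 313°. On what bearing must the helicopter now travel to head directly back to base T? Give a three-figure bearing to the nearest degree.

131°

Leg 1 (148°, 4.4 nmi): east 4.4 sin 148° = 2.33, north 4.4 cos 148° = -3.73
Leg 2 (313°, 38.7 nmi): east 38.7 sin 313° = -28.30, north 38.7 cos 313° = 26.39
Net displacement: -25.97 east, 22.66 north. Direction back to start is (25.97, -22.66): bearing = atan2(25.97, -22.66) mod 360° = 131.11° ≈ 131°.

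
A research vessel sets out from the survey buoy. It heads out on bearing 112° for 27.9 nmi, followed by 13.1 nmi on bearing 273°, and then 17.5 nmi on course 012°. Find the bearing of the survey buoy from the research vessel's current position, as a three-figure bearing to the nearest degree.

Leg 1 (112°, 27.9 nmi): east 27.9 sin 112° = 25.87, north 27.9 cos 112° = -10.45
Leg 2 (273°, 13.1 nmi): east 13.1 sin 273° = -13.08, north 13.1 cos 273° = 0.69
Leg 3 (012°, 17.5 nmi): east 17.5 sin 12° = 3.64, north 17.5 cos 12° = 17.12
Net displacement: 16.42 east, 7.35 north. Direction back to start is (-16.42, -7.35): bearing = atan2(-16.42, -7.35) mod 360° = 245.89° ≈ 246°.

246°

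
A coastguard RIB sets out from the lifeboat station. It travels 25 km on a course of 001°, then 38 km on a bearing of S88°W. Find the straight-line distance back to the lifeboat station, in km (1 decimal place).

Leg 1 (001°, 25 km): east 25 sin 1° = 0.44, north 25 cos 1° = 25.00
Leg 2 (S88°W, 38 km): east 38 sin 268° = -37.98, north 38 cos 268° = -1.33
Net: -37.54 east, 23.67 north. Distance = √((-37.54)² + (23.67)²) = 44.380 km.

44.4 km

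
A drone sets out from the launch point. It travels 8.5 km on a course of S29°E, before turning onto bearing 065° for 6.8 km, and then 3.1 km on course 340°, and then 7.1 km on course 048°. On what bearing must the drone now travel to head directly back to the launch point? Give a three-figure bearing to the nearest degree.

Leg 1 (S29°E, 8.5 km): east 8.5 sin 151° = 4.12, north 8.5 cos 151° = -7.43
Leg 2 (065°, 6.8 km): east 6.8 sin 65° = 6.16, north 6.8 cos 65° = 2.87
Leg 3 (340°, 3.1 km): east 3.1 sin 340° = -1.06, north 3.1 cos 340° = 2.91
Leg 4 (048°, 7.1 km): east 7.1 sin 48° = 5.28, north 7.1 cos 48° = 4.75
Net displacement: 14.50 east, 3.10 north. Direction back to start is (-14.50, -3.10): bearing = atan2(-14.50, -3.10) mod 360° = 257.92° ≈ 258°.

258°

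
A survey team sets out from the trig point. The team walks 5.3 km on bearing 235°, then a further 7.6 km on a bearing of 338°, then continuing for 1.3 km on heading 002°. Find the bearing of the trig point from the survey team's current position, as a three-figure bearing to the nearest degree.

Leg 1 (235°, 5.3 km): east 5.3 sin 235° = -4.34, north 5.3 cos 235° = -3.04
Leg 2 (338°, 7.6 km): east 7.6 sin 338° = -2.85, north 7.6 cos 338° = 7.05
Leg 3 (002°, 1.3 km): east 1.3 sin 2° = 0.05, north 1.3 cos 2° = 1.30
Net displacement: -7.14 east, 5.31 north. Direction back to start is (7.14, -5.31): bearing = atan2(7.14, -5.31) mod 360° = 126.60° ≈ 127°.

127°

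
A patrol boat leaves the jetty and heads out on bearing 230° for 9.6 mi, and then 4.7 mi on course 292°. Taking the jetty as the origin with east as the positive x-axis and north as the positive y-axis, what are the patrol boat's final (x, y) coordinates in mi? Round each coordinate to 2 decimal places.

Leg 1 (230°, 9.6 mi): east 9.6 sin 230° = -7.35, north 9.6 cos 230° = -6.17
Leg 2 (292°, 4.7 mi): east 4.7 sin 292° = -4.36, north 4.7 cos 292° = 1.76
Summing: -11.71 mi east, -4.41 mi north → (-11.71, -4.41).

(-11.71, -4.41)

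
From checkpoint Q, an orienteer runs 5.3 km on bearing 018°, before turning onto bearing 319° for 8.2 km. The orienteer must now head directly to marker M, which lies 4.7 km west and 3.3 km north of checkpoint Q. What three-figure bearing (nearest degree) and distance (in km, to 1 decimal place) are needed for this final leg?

187°, 8.0 km

Leg 1 (018°, 5.3 km): east 5.3 sin 18° = 1.64, north 5.3 cos 18° = 5.04
Leg 2 (319°, 8.2 km): east 8.2 sin 319° = -5.38, north 8.2 cos 319° = 6.19
Current position: (-3.74, 11.23). Target: (-4.7, 3.3). Remaining: Δeast = -0.96, Δnorth = -7.93.
Bearing = atan2(-0.96, -7.93) mod 360° = 186.89°; distance = √((-0.96)² + (-7.93)²) = 7.987 km.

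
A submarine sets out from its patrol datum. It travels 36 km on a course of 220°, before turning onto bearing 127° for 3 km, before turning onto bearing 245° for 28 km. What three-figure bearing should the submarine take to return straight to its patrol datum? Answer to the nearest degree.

048°

Leg 1 (220°, 36 km): east 36 sin 220° = -23.14, north 36 cos 220° = -27.58
Leg 2 (127°, 3 km): east 3 sin 127° = 2.40, north 3 cos 127° = -1.81
Leg 3 (245°, 28 km): east 28 sin 245° = -25.38, north 28 cos 245° = -11.83
Net displacement: -46.12 east, -41.22 north. Direction back to start is (46.12, 41.22): bearing = atan2(46.12, 41.22) mod 360° = 48.21° ≈ 048°.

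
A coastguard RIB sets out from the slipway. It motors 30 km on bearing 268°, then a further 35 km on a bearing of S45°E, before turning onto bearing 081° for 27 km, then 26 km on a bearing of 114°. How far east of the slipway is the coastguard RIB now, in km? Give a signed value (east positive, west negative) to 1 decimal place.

Leg 1 (268°, 30 km): east 30 sin 268° = -29.98, north 30 cos 268° = -1.05
Leg 2 (S45°E, 35 km): east 35 sin 135° = 24.75, north 35 cos 135° = -24.75
Leg 3 (081°, 27 km): east 27 sin 81° = 26.67, north 27 cos 81° = 4.22
Leg 4 (114°, 26 km): east 26 sin 114° = 23.75, north 26 cos 114° = -10.58
Net east component: 45.19 km.

45.2 km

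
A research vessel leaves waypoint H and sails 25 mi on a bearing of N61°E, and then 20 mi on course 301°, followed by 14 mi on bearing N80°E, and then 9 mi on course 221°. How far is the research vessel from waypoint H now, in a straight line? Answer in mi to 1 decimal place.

Leg 1 (N61°E, 25 mi): east 25 sin 61° = 21.87, north 25 cos 61° = 12.12
Leg 2 (301°, 20 mi): east 20 sin 301° = -17.14, north 20 cos 301° = 10.30
Leg 3 (N80°E, 14 mi): east 14 sin 80° = 13.79, north 14 cos 80° = 2.43
Leg 4 (221°, 9 mi): east 9 sin 221° = -5.90, north 9 cos 221° = -6.79
Net: 12.60 east, 18.06 north. Distance = √((12.60)² + (18.06)²) = 22.024 mi.

22.0 mi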